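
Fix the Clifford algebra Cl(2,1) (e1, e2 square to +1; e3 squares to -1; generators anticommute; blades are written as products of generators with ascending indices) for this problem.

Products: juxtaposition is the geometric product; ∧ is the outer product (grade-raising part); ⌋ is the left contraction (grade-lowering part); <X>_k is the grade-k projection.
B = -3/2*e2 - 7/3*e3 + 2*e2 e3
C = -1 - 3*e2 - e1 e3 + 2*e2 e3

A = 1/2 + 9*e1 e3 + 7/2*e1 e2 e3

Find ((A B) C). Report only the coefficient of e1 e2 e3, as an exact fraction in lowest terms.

step 1: 28*e1 - 3/4*e2 - 7/6*e3 + 157/6*e1 e2 + 21/4*e1 e3 + e2 e3 + 27/2*e1 e2 e3
step 2: -1 - 235/3*e1 + 143/12*e2 - 76/3*e3 - 296/3*e1 e2 + 1051/12*e1 e3 + 65/3*e2 e3 + 115/2*e1 e2 e3
Answer: 115/2


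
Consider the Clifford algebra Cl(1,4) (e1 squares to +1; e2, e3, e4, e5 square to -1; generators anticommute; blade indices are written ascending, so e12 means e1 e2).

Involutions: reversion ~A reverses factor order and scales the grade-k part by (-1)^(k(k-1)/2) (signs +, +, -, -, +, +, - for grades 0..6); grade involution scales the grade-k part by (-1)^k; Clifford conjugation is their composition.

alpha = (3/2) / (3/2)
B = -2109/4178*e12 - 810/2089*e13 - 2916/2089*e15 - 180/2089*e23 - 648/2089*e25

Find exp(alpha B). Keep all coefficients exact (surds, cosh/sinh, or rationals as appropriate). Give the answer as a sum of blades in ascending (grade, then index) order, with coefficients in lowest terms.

B^2 term by term: the squares give (-2109/4178)^2*(e12)^2 + (-810/2089)^2*(e13)^2 + (-2916/2089)^2*(e15)^2 + (-180/2089)^2*(e23)^2 + (-648/2089)^2*(e25)^2 = 4447881/17455684*(+1) + 656100/4363921*(+1) + 8503056/4363921*(+1) + 32400/4363921*(-1) + 419904/4363921*(-1) = 9/4 (each basis 2-blade squares to minus the product of its generators' squares); cross terms between blades sharing an index anticommute and cancel; the commuting (index-disjoint) pairs give grade-4 terms 2*c*c'*(blade product), which cancel blade by blade — e1235: -1049760/4363921 + 1049760/4363921 = 0 — confirming B is simple. So B^2 = 9/4.
B^2 = 9/4 — a positive square means the series sums to a boost: l = 3/2, alpha*l = 3/2, so exp(alpha B) = cosh(3/2) + (sinh(3/2)/(3/2))*B = cosh(3/2) + (2*sinh(3/2)/3)*B.
Answer: cosh(3/2) - 703*sinh(3/2)/2089*e12 - 540*sinh(3/2)/2089*e13 - 1944*sinh(3/2)/2089*e15 - 120*sinh(3/2)/2089*e23 - 432*sinh(3/2)/2089*e25


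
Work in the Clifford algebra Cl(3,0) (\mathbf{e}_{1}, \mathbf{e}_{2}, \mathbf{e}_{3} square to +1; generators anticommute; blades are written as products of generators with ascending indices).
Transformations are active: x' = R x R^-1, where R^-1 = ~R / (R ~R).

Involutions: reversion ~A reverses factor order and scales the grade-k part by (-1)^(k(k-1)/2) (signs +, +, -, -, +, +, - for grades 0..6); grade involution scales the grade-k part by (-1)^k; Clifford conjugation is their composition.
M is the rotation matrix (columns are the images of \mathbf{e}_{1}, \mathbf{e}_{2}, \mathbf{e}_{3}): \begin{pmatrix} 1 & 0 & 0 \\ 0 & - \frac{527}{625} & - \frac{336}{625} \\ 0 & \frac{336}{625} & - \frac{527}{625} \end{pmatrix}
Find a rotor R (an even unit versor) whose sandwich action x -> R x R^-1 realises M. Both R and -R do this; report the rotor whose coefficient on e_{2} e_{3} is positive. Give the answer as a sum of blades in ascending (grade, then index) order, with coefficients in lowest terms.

Method: write R = a + b12*e_{1} e_{2} + b13*e_{1} e_{3} + b23*e_{2} e_{3} with a^2 + b12^2 + b13^2 + b23^2 = 1 (so R^-1 = ~R). Expanding the columns R e_j ~R gives tr M = 4a^2 - 1 and, from the antisymmetric part, M21 - M12 = -4a*b12, M13 - M31 = 4a*b13, M32 - M23 = -4a*b23.
Here tr M = -\frac{429}{625}, so a^2 = (1 + tr M)/4 = \frac{49}{625} and a = ±\frac{7}{25}. Taking a = \frac{7}{25}: M21 - M12 = 0, M13 - M31 = 0, M32 - M23 = \frac{672}{625}, giving b12 = 0, b13 = 0, b23 = -\frac{24}{25}, i.e. R = \frac{7}{25} - \frac{24}{25} e_{2} e_{3}.
Its e_{2} e_{3} coefficient is negative, so report the other preimage -R.
Answer: -\frac{7}{25} + \frac{24}{25} e_{2} e_{3}. Sheet selection: the two-to-one cover makes ±R indistinguishable at the matrix level (trace -\frac{429}{625}), so uniqueness comes from the required sign on e_{2} e_{3}.


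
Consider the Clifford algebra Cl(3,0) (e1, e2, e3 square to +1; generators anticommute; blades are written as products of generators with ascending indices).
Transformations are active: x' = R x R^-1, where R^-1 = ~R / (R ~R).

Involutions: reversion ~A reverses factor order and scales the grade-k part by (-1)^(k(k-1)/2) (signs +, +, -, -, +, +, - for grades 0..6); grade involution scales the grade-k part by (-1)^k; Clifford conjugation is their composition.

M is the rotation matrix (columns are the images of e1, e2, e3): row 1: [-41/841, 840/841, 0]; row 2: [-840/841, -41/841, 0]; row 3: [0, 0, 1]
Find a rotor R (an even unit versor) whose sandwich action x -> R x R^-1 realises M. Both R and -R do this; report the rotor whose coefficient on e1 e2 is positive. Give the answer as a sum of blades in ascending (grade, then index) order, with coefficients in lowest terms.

Method: write R = a + b12*e1 e2 + b13*e1 e3 + b23*e2 e3 with a^2 + b12^2 + b13^2 + b23^2 = 1 (so R^-1 = ~R). Expanding the columns R e_j ~R gives tr M = 4a^2 - 1 and, from the antisymmetric part, M21 - M12 = -4a*b12, M13 - M31 = 4a*b13, M32 - M23 = -4a*b23.
Here tr M = 759/841, so a^2 = (1 + tr M)/4 = 400/841 and a = ±20/29. Taking a = 20/29: M21 - M12 = -1680/841, M13 - M31 = 0, M32 - M23 = 0, giving b12 = 21/29, b13 = 0, b23 = 0, i.e. R = 20/29 + 21/29*e1 e2.
Its e1 e2 coefficient is already positive.
Answer: 20/29 + 21/29*e1 e2. Recall the cover is two-to-one: with M of trace 759/841, both preimages act alike, and the stated e1 e2 sign chooses the sheet.


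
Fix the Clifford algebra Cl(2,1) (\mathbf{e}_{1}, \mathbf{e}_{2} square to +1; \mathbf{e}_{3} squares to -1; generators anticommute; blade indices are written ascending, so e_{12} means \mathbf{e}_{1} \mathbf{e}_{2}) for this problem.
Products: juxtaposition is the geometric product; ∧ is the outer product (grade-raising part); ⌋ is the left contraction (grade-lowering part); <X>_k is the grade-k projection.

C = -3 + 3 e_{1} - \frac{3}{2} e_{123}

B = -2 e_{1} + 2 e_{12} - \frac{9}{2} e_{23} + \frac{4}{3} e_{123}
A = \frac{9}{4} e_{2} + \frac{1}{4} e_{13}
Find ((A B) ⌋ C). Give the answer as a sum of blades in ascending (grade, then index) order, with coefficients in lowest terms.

step 1: -\frac{9}{2} e_{1} - \frac{1}{3} e_{2} - \frac{77}{8} e_{3} + \frac{27}{8} e_{12} - 3 e_{13} + \frac{1}{2} e_{23}
step 2: -\frac{27}{2} - \frac{3}{4} e_{1} - \frac{9}{2} e_{2} + \frac{81}{16} e_{3} - \frac{231}{16} e_{12} - \frac{1}{2} e_{13} + \frac{27}{4} e_{23}
Answer: -\frac{27}{2} - \frac{3}{4} e_{1} - \frac{9}{2} e_{2} + \frac{81}{16} e_{3} - \frac{231}{16} e_{12} - \frac{1}{2} e_{13} + \frac{27}{4} e_{23}


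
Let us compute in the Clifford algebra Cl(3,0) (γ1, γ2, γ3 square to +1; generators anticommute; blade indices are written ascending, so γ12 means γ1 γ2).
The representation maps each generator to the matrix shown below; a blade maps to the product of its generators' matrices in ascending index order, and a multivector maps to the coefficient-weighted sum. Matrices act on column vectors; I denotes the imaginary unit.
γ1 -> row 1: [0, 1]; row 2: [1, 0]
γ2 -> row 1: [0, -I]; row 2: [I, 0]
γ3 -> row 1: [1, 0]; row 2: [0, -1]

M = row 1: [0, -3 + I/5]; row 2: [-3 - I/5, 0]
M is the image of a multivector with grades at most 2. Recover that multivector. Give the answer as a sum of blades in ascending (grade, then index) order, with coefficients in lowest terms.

Method: 1, rho(γ1), rho(γ2), rho(γ3) form a trace-orthogonal basis of the 2x2 complex matrices (tr(X Y) = 2 if X = Y, else 0), so M = m0*1 + m1*rho(γ1) + m2*rho(γ2) + m3*rho(γ3) with m0 = tr(M)/2 = 0, m1 = tr(M rho(γ1))/2 = -3, m2 = tr(M rho(γ2))/2 = -1/5, m3 = tr(M rho(γ3))/2 = 0.
Multiplying table entries, the bivector images are rho(γ12) = I*rho(γ3), rho(γ13) = -I*rho(γ2), rho(γ23) = I*rho(γ1); with real blade coefficients the real parts of m0..m3 are the coefficients of 1, γ1, γ2, γ3 and the imaginary parts give the bivectors (γ23: Im m1, γ13: -Im m2, γ12: Im m3).
Answer: -3*γ1 - 1/5*γ2


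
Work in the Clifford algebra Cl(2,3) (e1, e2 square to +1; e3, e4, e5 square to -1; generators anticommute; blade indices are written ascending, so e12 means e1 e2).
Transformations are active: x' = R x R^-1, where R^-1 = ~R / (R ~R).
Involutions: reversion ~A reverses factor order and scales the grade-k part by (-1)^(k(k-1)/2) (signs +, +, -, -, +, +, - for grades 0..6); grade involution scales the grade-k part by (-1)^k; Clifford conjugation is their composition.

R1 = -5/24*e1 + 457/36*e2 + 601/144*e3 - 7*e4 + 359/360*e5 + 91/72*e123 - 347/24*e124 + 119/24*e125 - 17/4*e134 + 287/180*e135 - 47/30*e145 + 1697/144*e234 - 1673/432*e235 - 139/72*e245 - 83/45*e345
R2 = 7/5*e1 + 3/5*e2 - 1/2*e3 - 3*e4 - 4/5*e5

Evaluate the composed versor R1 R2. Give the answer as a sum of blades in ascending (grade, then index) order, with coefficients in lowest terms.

Distribute over the terms of R2 (each basis-blade product reordered to ascending indices, repeated generators contracted through their squares):
R1 (7/5*e1) = -7/24 - 3199/180*e12 - 4207/720*e13 + 49/5*e14 - 2513/1800*e15 + 637/360*e23 - 2429/120*e24 + 833/120*e25 - 119/20*e34 + 2009/900*e35 - 329/150*e45 - 11879/720*e1234 + 11711/2160*e1235 + 973/360*e1245 + 581/225*e1345
R1 (3/5*e2) = 457/60 - 1/8*e12 - 91/120*e13 + 347/40*e14 - 119/40*e15 - 601/240*e23 + 21/5*e24 - 359/600*e25 + 1697/240*e34 - 1673/720*e35 - 139/120*e45 - 51/20*e1234 + 287/300*e1235 - 47/50*e1245 + 83/75*e2345
R1 (-1/2*e3) = 601/288 + 91/144*e12 + 5/48*e13 + 17/8*e14 - 287/360*e15 - 457/72*e23 - 1697/288*e24 + 1673/864*e25 - 7/2*e34 + 359/720*e35 - 83/90*e45 - 347/48*e1234 + 119/48*e1235 + 47/60*e1345 + 139/144*e2345
R1 (-3*e4) = -21 - 347/8*e12 - 51/4*e13 + 5/8*e14 + 47/10*e15 + 1697/48*e23 - 457/12*e24 + 139/24*e25 - 601/48*e34 + 83/15*e35 + 359/120*e45 - 91/24*e1234 + 119/8*e1245 + 287/60*e1345 - 1673/144*e2345
R1 (-4/5*e5) = 359/450 + 119/30*e12 + 287/225*e13 - 94/75*e14 + 1/6*e15 - 1673/540*e23 - 139/90*e24 - 457/45*e25 - 332/225*e34 - 601/180*e35 + 28/5*e45 - 91/90*e1235 + 347/30*e1245 + 17/5*e1345 - 1697/180*e2345
Summing the partial products and collecting blades:
Answer: -25897/2400 - 8161/144*e12 - 10783/600*e13 + 11983/600*e14 - 181/600*e15 + 6797/270*e23 - 88649/1440*e24 + 84581/21600*e25 - 7369/450*e34 + 1561/600*e35 + 1943/450*e45 - 2165/72*e1234 + 42371/5400*e1235 + 6346/225*e1245 + 5197/450*e1345 - 34153/1800*e2345


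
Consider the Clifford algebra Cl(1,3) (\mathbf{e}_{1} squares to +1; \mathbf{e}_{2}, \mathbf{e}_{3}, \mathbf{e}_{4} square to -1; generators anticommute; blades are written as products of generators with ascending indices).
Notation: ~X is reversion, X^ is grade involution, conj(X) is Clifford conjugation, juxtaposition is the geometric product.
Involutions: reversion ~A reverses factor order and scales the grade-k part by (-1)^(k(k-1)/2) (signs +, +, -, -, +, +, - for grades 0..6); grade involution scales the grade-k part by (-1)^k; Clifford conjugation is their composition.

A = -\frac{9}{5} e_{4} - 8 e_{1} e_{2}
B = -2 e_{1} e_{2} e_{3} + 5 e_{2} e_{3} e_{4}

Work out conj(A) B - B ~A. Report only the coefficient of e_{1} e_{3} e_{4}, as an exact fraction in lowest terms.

first term: -16 e_{3} - 9 e_{2} e_{3} - 40 e_{1} e_{3} e_{4} + \frac{18}{5} e_{1} e_{2} e_{3} e_{4}
second term: -16 e_{3} + 9 e_{2} e_{3} + 40 e_{1} e_{3} e_{4} + \frac{18}{5} e_{1} e_{2} e_{3} e_{4}
Answer: -80


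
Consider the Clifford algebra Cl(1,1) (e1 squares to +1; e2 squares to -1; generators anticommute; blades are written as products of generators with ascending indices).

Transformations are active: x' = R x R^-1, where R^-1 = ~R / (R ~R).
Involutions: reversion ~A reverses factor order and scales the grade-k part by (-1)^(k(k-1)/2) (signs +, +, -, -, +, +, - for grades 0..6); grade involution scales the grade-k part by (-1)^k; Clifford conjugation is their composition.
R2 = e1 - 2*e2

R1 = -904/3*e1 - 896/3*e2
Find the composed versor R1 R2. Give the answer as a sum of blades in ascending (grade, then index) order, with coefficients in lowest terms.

Distribute over the terms of R1 (each basis-blade product reordered to ascending indices, repeated generators contracted through their squares):
(-904/3*e1) R2 = -904/3 + 1808/3*e1 e2
(-896/3*e2) R2 = -1792/3 + 896/3*e1 e2
Summing the partial products and collecting blades:
Answer: -2696/3 + 2704/3*e1 e2


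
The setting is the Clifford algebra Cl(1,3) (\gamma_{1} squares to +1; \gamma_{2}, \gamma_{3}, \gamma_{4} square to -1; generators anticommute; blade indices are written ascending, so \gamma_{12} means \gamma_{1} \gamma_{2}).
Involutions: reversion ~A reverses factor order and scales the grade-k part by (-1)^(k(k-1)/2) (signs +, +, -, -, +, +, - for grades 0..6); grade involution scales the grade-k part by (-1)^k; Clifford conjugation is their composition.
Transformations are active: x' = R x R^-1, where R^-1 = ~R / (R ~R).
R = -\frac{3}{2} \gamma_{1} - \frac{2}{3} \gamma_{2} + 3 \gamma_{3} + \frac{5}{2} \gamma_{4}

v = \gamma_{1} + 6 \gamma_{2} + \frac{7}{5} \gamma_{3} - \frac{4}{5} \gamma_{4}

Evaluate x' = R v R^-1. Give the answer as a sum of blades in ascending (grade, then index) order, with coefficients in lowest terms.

~R = -\frac{3}{2} \gamma_{1} - \frac{2}{3} \gamma_{2} + 3 \gamma_{3} + \frac{5}{2} \gamma_{4}, and R ~R = -\frac{121}{9}, so R^-1 = ~R / (-\frac{121}{9}).
R v = \frac{3}{10} - \frac{25}{3} \gamma_{12} - \frac{51}{10} \gamma_{13} - \frac{13}{10} \gamma_{14} - \frac{284}{15} \gamma_{23} - \frac{217}{15} \gamma_{24} - \frac{59}{10} \gamma_{34}
Answer: -\frac{1129}{1210} \gamma_{1} - \frac{3612}{605} \gamma_{2} - \frac{928}{605} \gamma_{3} + \frac{833}{1210} \gamma_{4}


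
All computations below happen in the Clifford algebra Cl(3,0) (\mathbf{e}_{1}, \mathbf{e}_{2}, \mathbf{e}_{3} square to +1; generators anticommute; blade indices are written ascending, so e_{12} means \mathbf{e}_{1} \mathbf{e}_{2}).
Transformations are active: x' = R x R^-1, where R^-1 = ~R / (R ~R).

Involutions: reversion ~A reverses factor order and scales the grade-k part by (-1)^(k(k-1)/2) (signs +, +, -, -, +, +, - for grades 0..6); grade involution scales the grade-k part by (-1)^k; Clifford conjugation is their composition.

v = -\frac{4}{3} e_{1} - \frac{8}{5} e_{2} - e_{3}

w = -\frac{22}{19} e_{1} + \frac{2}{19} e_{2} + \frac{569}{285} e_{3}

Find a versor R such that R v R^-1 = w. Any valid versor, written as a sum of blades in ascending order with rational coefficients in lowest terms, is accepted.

R = v + w = -\frac{142}{57} e_{1} - \frac{142}{95} e_{2} + \frac{284}{285} e_{3} works: the equal norms (\frac{1201}{225}) guarantee its sandwich swaps v into w.
Answer: -\frac{142}{57} e_{1} - \frac{142}{95} e_{2} + \frac{284}{285} e_{3}


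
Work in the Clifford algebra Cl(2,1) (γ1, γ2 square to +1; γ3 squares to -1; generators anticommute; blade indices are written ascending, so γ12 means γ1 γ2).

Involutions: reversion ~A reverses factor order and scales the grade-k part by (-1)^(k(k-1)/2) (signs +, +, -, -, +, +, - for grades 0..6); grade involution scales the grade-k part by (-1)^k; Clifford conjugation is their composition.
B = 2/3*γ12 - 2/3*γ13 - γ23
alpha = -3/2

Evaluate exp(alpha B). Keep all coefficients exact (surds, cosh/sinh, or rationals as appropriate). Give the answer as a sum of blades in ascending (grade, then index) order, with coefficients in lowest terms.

B^2 term by term: the squares give (2/3)^2*(γ12)^2 + (-2/3)^2*(γ13)^2 + (-1)^2*(γ23)^2 = 4/9*(-1) + 4/9*(+1) + 1*(+1) = 1 (each basis 2-blade squares to minus the product of its generators' squares); cross terms between blades sharing an index anticommute and cancel. So B^2 = 1.
B^2 = 1 — B^2 > 0, so the exponential closes hyperbolically: l = 1, alpha*l = -3/2, so exp(alpha B) = cosh(-3/2) + (sinh(-3/2)/1)*B = cosh(3/2) + (-sinh(3/2))*B.
Answer: cosh(3/2) - 2*sinh(3/2)/3*γ12 + 2*sinh(3/2)/3*γ13 + sinh(3/2)*γ23


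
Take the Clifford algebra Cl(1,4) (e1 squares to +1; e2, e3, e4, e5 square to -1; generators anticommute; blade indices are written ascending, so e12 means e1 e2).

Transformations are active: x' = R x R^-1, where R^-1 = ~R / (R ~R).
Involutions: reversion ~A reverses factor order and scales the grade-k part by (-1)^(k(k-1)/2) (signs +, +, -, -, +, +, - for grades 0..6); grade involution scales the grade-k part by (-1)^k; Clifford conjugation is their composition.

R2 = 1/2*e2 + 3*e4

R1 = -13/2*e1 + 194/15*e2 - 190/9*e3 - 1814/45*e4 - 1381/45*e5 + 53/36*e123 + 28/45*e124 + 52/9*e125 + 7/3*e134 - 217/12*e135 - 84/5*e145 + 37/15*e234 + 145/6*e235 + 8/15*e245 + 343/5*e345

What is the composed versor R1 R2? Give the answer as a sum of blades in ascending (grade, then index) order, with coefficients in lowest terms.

Distribute over the terms of R2 (each basis-blade product reordered to ascending indices, repeated generators contracted through their squares):
R1 (1/2*e2) = -97/15 - 13/4*e12 + 53/72*e13 + 14/45*e14 + 26/9*e15 + 95/9*e23 + 907/45*e24 + 1381/90*e25 - 37/30*e34 - 145/12*e35 - 4/15*e45 + 7/6*e1234 - 217/24*e1235 - 42/5*e1245 - 343/10*e2345
R1 (3*e4) = 1814/15 - 28/15*e12 - 7*e13 - 39/2*e14 - 252/5*e15 - 37/5*e23 + 194/5*e24 + 8/5*e25 - 190/3*e34 + 1029/5*e35 + 1381/15*e45 + 53/12*e1234 - 52/3*e1245 + 217/4*e1345 - 145/2*e2345
Summing the partial products and collecting blades:
Answer: 1717/15 - 307/60*e12 - 451/72*e13 - 1727/90*e14 - 2138/45*e15 + 142/45*e23 + 2653/45*e24 + 305/18*e25 - 1937/30*e34 + 11623/60*e35 + 459/5*e45 + 67/12*e1234 - 217/24*e1235 - 386/15*e1245 + 217/4*e1345 - 534/5*e2345


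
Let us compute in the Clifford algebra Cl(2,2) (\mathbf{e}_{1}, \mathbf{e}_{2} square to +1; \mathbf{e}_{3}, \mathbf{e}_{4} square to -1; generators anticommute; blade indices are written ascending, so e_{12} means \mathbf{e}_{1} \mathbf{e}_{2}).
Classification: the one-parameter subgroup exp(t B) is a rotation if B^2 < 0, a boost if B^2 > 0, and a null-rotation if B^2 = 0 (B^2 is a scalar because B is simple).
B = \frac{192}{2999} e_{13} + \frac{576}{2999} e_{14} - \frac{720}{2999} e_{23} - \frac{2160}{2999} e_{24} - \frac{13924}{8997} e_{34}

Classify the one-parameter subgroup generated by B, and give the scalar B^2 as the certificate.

B^2 term by term: the squares give (\frac{192}{2999})^2*(e_{13})^2 + (\frac{576}{2999})^2*(e_{14})^2 + (-\frac{720}{2999})^2*(e_{23})^2 + (-\frac{2160}{2999})^2*(e_{24})^2 + (-\frac{13924}{8997})^2*(e_{34})^2 = \frac{36864}{8994001}*(+1) + \frac{331776}{8994001}*(+1) + \frac{518400}{8994001}*(+1) + \frac{4665600}{8994001}*(+1) + \frac{193877776}{80946009}*(-1) = -\frac{16}{9} (each basis 2-blade squares to minus the product of its generators' squares); cross terms between blades sharing an index anticommute and cancel; the commuting (index-disjoint) pairs give grade-4 terms 2*c*c'*(blade product), which cancel blade by blade — e_{1234}: \frac{829440}{8994001} - \frac{829440}{8994001} = 0 — confirming B is simple. So B^2 = -\frac{16}{9}.
Answer: rotation, certificate B^2 = -\frac{16}{9}. Why this suffices: the scalar -\frac{16}{9} survives any versor conjugation, so its sign alone determines the class however B is presented.


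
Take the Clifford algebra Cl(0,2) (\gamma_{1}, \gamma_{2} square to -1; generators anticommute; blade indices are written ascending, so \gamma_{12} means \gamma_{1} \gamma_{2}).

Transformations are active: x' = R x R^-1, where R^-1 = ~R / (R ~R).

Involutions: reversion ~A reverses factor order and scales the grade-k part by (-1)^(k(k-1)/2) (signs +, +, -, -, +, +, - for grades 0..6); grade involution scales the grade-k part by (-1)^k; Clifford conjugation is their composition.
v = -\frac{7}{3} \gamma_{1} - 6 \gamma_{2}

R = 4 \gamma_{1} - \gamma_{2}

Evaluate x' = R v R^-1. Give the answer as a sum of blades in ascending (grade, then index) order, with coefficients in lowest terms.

~R = 4 \gamma_{1} - \gamma_{2}, and R ~R = -17, so R^-1 = ~R / (-17).
R v = \frac{10}{3} - \frac{79}{3} \gamma_{12}
Answer: \frac{13}{17} \gamma_{1} + \frac{326}{51} \gamma_{2}


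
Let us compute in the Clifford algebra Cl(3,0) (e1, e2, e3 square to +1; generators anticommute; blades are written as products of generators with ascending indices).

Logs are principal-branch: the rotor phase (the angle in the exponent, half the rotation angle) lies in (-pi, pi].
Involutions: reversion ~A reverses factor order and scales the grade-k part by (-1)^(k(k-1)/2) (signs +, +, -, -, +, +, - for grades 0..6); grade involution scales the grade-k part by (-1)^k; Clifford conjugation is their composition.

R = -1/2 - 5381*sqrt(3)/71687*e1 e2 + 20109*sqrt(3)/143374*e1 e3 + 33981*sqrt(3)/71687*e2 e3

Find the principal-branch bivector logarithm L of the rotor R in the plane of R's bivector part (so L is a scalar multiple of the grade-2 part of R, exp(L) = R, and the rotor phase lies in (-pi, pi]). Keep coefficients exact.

The scalar part of R is -1/2, which pins the rotor phase on the principal branch; dividing the bivector part by the sine of that phase recovers the unit plane, and L is the phase times that plane.
Concretely: cos(phase) = -1/2 gives phase = ±2*pi/3, and since phase/sin(phase) is even the sign is immaterial: L = (phase/sin(phase)) * <R>_2 = (4*sqrt(3)*pi/9) * <R>_2.
Answer: -21524*pi/215061*e1 e2 + 13406*pi/71687*e1 e3 + 45308*pi/71687*e2 e3


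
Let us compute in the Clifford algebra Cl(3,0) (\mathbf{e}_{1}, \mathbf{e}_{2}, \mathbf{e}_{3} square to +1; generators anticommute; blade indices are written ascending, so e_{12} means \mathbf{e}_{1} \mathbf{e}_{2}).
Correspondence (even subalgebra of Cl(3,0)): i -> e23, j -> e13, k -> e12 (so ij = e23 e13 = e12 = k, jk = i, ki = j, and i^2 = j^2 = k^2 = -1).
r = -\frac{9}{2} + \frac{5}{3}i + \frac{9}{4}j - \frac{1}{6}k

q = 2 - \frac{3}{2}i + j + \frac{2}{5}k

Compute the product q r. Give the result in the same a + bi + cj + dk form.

In blades: q = 2 + \frac{2}{5} e_{12} + e_{13} - \frac{3}{2} e_{23}, r = -\frac{9}{2} - \frac{1}{6} e_{12} + \frac{9}{4} e_{13} + \frac{5}{3} e_{23}.
Distribute q over r term by term (generator squares from the signature, products reordered to ascending indices): (2)*r = -9 - \frac{1}{3} e_{12} + \frac{9}{2} e_{13} + \frac{10}{3} e_{23}; (\frac{2}{5} e_{12})*r = \frac{1}{15} - \frac{9}{5} e_{12} + \frac{2}{3} e_{13} - \frac{9}{10} e_{23}; (e_{13})*r = -\frac{9}{4} - \frac{5}{3} e_{12} - \frac{9}{2} e_{13} - \frac{1}{6} e_{23}; (-\frac{3}{2} e_{23})*r = \frac{5}{2} - \frac{27}{8} e_{12} - \frac{1}{4} e_{13} + \frac{27}{4} e_{23}.
Sum: -\frac{521}{60} - \frac{287}{40} e_{12} + \frac{5}{12} e_{13} + \frac{541}{60} e_{23}; translating back through the correspondence:
Answer: -\frac{521}{60} + \frac{541}{60}i + \frac{5}{12}j - \frac{287}{40}k


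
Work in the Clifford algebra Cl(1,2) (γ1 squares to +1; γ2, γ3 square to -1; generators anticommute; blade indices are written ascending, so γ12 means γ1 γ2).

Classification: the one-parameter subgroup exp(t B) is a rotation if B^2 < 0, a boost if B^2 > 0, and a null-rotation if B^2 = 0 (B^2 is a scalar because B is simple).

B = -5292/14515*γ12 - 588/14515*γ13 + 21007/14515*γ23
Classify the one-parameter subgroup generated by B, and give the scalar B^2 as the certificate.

B^2 term by term: the squares give (-5292/14515)^2*(γ12)^2 + (-588/14515)^2*(γ13)^2 + (21007/14515)^2*(γ23)^2 = 28005264/210685225*(+1) + 345744/210685225*(+1) + 441294049/210685225*(-1) = -49/25 (each basis 2-blade squares to minus the product of its generators' squares); cross terms between blades sharing an index anticommute and cancel. So B^2 = -49/25.
Answer: rotation, certificate B^2 = -49/25. Because -49/25 is invariant under every versor sandwich, the classification follows from its sign alone.


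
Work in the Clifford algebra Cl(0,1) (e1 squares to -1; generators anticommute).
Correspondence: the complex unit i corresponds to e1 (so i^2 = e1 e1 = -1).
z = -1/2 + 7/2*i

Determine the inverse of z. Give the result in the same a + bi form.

In blades: z = -1/2 + 7/2*e1.
With qbar = -1/2 - 7/2*e1 (scalar fixed, mapped units negated), z qbar = 25/2 (the sum of squared coefficients), so z^-1 = qbar / (25/2) = -1/25 - 7/25*e1; translating back:
Answer: -1/25 - 7/25*i


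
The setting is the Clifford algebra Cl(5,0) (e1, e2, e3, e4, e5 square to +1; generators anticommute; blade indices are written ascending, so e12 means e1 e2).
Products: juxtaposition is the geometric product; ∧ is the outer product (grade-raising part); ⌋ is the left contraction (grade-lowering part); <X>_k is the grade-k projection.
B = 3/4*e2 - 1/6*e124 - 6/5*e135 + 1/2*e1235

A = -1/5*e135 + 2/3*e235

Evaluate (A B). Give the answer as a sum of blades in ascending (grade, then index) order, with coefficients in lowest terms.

step 1: -6/25 + 1/3*e1 + 1/10*e2 - 4/5*e12 + 1/2*e35 - 3/20*e1235 - 1/9*e1345 - 1/30*e2345
Answer: -6/25 + 1/3*e1 + 1/10*e2 - 4/5*e12 + 1/2*e35 - 3/20*e1235 - 1/9*e1345 - 1/30*e2345


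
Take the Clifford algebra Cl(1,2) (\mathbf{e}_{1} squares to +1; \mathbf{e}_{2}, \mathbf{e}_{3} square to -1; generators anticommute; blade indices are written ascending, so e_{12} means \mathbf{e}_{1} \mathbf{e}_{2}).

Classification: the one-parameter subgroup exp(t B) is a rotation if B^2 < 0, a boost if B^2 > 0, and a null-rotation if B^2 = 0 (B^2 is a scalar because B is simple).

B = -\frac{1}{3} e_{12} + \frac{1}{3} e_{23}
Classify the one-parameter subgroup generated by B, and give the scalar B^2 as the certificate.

B^2 term by term: the squares give (-\frac{1}{3})^2*(e_{12})^2 + (\frac{1}{3})^2*(e_{23})^2 = \frac{1}{9}*(+1) + \frac{1}{9}*(-1) = 0 (each basis 2-blade squares to minus the product of its generators' squares); cross terms between blades sharing an index anticommute and cancel. So B^2 = 0.
Answer: null-rotation, certificate B^2 = 0. No conjugation can change B^2 = 0; the sign gives the class.


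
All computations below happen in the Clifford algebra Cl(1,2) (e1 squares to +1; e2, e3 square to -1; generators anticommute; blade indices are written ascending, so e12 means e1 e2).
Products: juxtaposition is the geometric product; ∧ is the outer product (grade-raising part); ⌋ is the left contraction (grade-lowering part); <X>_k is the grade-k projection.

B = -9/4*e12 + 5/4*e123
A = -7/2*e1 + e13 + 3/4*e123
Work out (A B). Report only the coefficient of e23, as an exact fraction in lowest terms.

step 1: -15/16 + 53/8*e2 - 27/16*e3 - 53/8*e23
Answer: -53/8


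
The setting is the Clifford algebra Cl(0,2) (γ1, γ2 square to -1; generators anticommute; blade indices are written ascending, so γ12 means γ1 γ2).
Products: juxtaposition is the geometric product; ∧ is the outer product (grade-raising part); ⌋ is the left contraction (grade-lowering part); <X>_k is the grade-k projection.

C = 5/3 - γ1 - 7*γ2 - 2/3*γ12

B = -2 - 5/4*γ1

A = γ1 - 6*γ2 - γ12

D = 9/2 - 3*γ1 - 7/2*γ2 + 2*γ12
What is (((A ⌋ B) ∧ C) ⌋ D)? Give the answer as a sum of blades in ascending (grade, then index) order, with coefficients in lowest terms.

step 1: 5/4
step 2: 25/12 - 5/4*γ1 - 35/4*γ2 - 5/6*γ12
step 3: -70/3 - 95/4*γ1 - 115/24*γ2 + 25/6*γ12
Answer: -70/3 - 95/4*γ1 - 115/24*γ2 + 25/6*γ12


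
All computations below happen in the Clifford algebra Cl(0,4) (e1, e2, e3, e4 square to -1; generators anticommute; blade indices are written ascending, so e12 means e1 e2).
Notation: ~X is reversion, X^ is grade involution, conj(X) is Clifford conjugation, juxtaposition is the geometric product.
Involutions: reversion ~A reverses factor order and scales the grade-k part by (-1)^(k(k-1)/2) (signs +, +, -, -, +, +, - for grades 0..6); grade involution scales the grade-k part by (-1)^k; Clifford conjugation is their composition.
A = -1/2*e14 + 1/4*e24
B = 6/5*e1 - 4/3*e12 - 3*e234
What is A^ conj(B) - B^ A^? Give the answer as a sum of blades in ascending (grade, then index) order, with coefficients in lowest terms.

first term: -3/4*e3 + 3/5*e4 + 1/3*e14 + 2/3*e24 - 3/2*e123 - 3/10*e124
second term: 3/4*e3 - 3/5*e4 + 1/3*e14 + 2/3*e24 - 3/2*e123 - 3/10*e124
Answer: -3/2*e3 + 6/5*e4


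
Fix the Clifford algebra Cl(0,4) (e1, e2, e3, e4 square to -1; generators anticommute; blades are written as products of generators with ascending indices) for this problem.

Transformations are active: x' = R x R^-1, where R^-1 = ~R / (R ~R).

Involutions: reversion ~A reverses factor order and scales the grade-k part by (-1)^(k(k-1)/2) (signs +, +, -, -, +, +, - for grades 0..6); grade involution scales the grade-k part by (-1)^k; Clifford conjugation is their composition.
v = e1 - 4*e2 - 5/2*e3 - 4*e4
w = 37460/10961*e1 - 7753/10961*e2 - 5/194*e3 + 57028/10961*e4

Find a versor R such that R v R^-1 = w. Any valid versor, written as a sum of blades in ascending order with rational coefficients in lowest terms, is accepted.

Equal squares first: v^2 = w^2 = -157/4. Then v + w = 48421/10961*e1 - 51597/10961*e2 - 245/97*e3 + 13184/10961*e4 is a versor taking v to w, provided it is invertible.
Answer: 48421/10961*e1 - 51597/10961*e2 - 245/97*e3 + 13184/10961*e4


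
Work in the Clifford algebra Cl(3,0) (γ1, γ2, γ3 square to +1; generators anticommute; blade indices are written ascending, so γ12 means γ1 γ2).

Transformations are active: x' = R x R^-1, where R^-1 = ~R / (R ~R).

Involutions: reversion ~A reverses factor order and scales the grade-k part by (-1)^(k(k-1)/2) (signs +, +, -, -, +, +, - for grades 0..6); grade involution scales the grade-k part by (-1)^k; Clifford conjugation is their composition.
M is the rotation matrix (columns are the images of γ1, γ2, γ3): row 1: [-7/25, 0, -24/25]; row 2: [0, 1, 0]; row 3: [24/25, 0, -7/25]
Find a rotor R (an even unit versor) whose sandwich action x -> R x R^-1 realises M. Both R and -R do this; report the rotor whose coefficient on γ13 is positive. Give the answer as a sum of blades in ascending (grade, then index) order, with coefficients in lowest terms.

Method: write R = a + b12*γ12 + b13*γ13 + b23*γ23 with a^2 + b12^2 + b13^2 + b23^2 = 1 (so R^-1 = ~R). Expanding the columns R e_j ~R gives tr M = 4a^2 - 1 and, from the antisymmetric part, M21 - M12 = -4a*b12, M13 - M31 = 4a*b13, M32 - M23 = -4a*b23.
Here tr M = 11/25, so a^2 = (1 + tr M)/4 = 9/25 and a = ±3/5. Taking a = 3/5: M21 - M12 = 0, M13 - M31 = -48/25, M32 - M23 = 0, giving b12 = 0, b13 = -4/5, b23 = 0, i.e. R = 3/5 - 4/5*γ13.
Its γ13 coefficient is negative, so report the other preimage -R.
Answer: -3/5 + 4/5*γ13. Recall the cover is two-to-one: with M of trace 11/25, both preimages act alike, and the stated γ13 sign chooses the sheet.


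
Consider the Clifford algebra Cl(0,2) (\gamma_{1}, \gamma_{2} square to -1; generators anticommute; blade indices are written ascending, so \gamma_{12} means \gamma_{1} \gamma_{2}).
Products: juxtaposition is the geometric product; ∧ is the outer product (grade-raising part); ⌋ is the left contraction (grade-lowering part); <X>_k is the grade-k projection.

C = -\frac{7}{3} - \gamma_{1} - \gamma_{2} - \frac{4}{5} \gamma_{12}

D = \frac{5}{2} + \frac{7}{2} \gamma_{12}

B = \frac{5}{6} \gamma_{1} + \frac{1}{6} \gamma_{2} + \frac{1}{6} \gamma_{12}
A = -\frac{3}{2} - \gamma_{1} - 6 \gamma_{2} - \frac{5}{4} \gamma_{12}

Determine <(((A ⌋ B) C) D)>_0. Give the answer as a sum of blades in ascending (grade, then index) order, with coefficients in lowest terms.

step 1: \frac{49}{24} - \frac{9}{4} \gamma_{1} - \frac{1}{12} \gamma_{2} - \frac{1}{4} \gamma_{12}
step 2: -\frac{2627}{360} + \frac{121}{40} \gamma_{1} - \frac{1223}{360} \gamma_{2} + \frac{67}{60} \gamma_{12}
step 3: -\frac{15949}{720} - \frac{779}{180} \gamma_{1} - \frac{6869}{360} \gamma_{2} - \frac{16379}{720} \gamma_{12}
step 4: -\frac{15949}{720}
Answer: -\frac{15949}{720}


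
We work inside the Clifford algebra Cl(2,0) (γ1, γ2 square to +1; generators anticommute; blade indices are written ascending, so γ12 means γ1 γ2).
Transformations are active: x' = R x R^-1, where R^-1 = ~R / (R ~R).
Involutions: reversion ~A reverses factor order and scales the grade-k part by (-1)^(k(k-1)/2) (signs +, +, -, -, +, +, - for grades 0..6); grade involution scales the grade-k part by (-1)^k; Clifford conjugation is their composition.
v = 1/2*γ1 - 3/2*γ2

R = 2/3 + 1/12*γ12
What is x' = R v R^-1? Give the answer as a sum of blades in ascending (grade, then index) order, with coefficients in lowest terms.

~R = 2/3 - 1/12*γ12, and R ~R = 65/144, so R^-1 = ~R / (65/144).
R v = 5/24*γ1 - 25/24*γ2
Answer: 3/26*γ1 - 41/26*γ2


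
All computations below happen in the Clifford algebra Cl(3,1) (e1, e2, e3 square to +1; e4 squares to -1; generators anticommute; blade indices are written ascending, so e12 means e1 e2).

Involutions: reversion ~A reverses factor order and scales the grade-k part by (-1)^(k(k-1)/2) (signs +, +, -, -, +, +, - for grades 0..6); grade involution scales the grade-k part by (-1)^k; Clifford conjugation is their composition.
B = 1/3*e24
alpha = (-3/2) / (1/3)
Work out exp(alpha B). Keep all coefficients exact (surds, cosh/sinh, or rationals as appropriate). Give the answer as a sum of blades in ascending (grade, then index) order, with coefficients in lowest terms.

B^2 = (1/3)^2*(e24)^2 = 1/9*(+1) = 1/9 (a basis 2-blade squares to minus the product of its generators' squares).
B^2 = 1/9 — hyperbolic case — the even/odd split gives cosh and sinh: l = 1/3, alpha*l = -3/2, so exp(alpha B) = cosh(-3/2) + (sinh(-3/2)/(1/3))*B = cosh(3/2) + (-3*sinh(3/2))*B.
Answer: cosh(3/2) - sinh(3/2)*e24


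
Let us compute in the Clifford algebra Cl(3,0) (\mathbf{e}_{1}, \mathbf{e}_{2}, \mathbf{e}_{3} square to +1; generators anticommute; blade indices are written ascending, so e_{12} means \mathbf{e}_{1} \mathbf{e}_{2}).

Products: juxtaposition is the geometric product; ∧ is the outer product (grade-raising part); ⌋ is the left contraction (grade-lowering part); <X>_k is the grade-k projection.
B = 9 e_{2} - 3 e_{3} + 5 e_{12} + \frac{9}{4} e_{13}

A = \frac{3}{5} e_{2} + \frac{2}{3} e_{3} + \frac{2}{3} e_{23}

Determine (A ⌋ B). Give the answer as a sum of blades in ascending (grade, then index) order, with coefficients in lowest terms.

step 1: \frac{17}{5} - \frac{9}{2} e_{1}
Answer: \frac{17}{5} - \frac{9}{2} e_{1}


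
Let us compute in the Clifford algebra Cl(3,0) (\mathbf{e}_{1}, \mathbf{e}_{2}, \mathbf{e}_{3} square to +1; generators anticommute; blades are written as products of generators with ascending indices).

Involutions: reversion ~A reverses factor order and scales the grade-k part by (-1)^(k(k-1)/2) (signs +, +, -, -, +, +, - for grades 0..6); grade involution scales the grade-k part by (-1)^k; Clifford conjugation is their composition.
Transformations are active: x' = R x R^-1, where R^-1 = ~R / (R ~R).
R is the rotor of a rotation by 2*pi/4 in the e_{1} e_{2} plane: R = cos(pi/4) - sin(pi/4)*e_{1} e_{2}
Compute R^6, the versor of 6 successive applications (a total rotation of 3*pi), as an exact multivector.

Rotor phase runs at HALF the rotation angle; powers of one rotor simply add phase, so after 6 steps in e_{1} e_{2} the phase is 6*pi/4 = \frac{3 \pi}{2} and R^6 = cos(\frac{3 \pi}{2}) - sin(\frac{3 \pi}{2})*e_{1} e_{2}.
cos(\frac{3 \pi}{2}) = 0 and sin(\frac{3 \pi}{2}) = -1, so R^6 = e_{1} e_{2}. The net rotation is 1*pi (after discarding 1 full turn, each of which contributes a factor -1 to the rotor); the rotor keeps the half-angle phase exactly.
Answer: e_{1} e_{2}


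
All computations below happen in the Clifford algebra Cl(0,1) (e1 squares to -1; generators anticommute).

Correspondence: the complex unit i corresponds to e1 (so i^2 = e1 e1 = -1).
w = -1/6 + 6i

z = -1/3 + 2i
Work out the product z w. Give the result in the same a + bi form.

In blades: z = -1/3 + 2*e1, w = -1/6 + 6*e1.
Distribute z over w term by term (generator squares from the signature, products reordered to ascending indices): (-1/3)*w = 1/18 - 2*e1; (2*e1)*w = -12 - 1/3*e1.
Sum: -215/18 - 7/3*e1; translating back through the correspondence:
Answer: -215/18 - 7/3*i


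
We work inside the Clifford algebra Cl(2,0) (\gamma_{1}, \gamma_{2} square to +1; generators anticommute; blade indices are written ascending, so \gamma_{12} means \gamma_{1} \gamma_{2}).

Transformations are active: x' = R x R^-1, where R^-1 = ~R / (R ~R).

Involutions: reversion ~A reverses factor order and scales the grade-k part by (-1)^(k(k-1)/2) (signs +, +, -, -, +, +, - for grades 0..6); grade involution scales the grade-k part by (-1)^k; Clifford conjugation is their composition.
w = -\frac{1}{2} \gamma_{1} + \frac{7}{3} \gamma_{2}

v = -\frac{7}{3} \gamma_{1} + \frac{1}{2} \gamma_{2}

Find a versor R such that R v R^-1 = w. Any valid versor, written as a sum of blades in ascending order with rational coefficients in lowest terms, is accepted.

Construction: equal norms (both \frac{205}{36}) license R = v + w = -\frac{17}{6} \gamma_{1} + \frac{17}{6} \gamma_{2} — nothing changes along that direction, while (v - w)/2 changes sign, so v maps onto w.
Answer: -\frac{17}{6} \gamma_{1} + \frac{17}{6} \gamma_{2}


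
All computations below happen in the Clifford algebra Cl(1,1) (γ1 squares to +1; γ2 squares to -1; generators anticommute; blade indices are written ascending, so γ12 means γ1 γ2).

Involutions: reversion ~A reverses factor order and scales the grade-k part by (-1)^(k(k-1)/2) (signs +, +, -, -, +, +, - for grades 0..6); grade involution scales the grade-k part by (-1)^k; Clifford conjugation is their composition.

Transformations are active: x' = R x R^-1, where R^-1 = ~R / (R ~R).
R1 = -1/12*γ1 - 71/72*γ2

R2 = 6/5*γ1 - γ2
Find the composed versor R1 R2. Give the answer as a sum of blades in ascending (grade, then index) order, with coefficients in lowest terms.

Distribute over the terms of R1 (each basis-blade product reordered to ascending indices, repeated generators contracted through their squares):
(-1/12*γ1) R2 = -1/10 + 1/12*γ12
(-71/72*γ2) R2 = -71/72 + 71/60*γ12
Summing the partial products and collecting blades:
Answer: -391/360 + 19/15*γ12


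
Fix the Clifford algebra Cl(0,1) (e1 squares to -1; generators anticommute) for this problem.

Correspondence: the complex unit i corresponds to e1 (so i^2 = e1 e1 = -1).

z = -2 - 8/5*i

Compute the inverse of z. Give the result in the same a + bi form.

In blades: z = -2 - 8/5*e1.
With qbar = -2 + 8/5*e1 (scalar fixed, mapped units negated), z qbar = 164/25 (the sum of squared coefficients), so z^-1 = qbar / (164/25) = -25/82 + 10/41*e1; translating back:
Answer: -25/82 + 10/41*i


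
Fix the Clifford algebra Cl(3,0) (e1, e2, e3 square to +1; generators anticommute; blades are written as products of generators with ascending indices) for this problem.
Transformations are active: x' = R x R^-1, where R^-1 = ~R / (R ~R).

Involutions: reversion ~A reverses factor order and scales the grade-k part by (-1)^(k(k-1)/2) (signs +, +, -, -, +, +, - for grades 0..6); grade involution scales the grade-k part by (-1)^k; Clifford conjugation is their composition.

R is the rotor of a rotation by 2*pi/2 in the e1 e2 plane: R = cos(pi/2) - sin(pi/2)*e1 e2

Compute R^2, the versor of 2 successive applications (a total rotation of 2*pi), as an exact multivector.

Half-angle bookkeeping: 2 applications in e1 e2 add up to rotor phase 2*pi/2 = pi, so R^2 = cos(pi) - sin(pi)*e1 e2.
cos(pi) = -1 and sin(pi) = 0, so R^2 = -1. The total rotation 2*pi is 1 full turn, so every vector returns to itself, yet the rotor is -1, on the OTHER sheet of the double cover (an odd number of 2*pi turns).
Answer: -1


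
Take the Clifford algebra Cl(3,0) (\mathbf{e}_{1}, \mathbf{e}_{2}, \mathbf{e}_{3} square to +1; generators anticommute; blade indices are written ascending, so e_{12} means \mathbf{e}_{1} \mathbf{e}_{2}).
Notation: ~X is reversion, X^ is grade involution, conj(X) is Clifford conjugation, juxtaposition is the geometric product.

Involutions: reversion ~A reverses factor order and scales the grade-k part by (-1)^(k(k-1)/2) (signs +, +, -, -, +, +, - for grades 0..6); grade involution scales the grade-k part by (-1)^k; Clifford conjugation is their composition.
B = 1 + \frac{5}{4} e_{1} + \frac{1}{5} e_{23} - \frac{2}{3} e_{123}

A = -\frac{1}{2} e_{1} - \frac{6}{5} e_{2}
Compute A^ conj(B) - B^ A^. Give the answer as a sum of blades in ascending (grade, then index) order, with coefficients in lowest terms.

first term: -\frac{5}{8} + \frac{1}{2} e_{1} + \frac{6}{5} e_{2} - \frac{6}{25} e_{3} + \frac{3}{2} e_{12} + \frac{4}{5} e_{13} - \frac{1}{3} e_{23} - \frac{1}{10} e_{123}
second term: -\frac{5}{8} + \frac{1}{2} e_{1} + \frac{6}{5} e_{2} - \frac{6}{25} e_{3} - \frac{3}{2} e_{12} - \frac{4}{5} e_{13} + \frac{1}{3} e_{23} + \frac{1}{10} e_{123}
Answer: 3 e_{12} + \frac{8}{5} e_{13} - \frac{2}{3} e_{23} - \frac{1}{5} e_{123}
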